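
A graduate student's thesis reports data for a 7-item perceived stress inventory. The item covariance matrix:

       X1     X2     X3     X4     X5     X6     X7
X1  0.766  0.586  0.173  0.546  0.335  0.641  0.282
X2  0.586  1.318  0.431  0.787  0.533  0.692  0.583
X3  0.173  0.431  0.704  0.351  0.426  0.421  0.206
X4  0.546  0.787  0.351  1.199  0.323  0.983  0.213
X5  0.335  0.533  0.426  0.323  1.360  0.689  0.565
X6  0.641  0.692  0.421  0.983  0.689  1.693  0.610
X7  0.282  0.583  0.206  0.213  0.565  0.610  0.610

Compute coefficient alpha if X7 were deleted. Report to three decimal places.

Remaining items: X1, X2, X3, X4, X5, X6 (k = 6).
ΣVar(i) = 0.766 + 1.318 + 0.704 + 1.199 + 1.360 + 1.693 = 7.040
σ²_total = 7.040 + 2 × 7.917 = 22.874
α (item deleted) = (6/5)·(1 − 7.040/22.874) = 0.831

α = 0.831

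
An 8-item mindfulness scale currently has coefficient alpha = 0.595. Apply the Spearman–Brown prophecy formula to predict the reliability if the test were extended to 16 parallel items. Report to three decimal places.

predicted reliability = 0.746

Length factor m = 16/8 = 2.0000
α' = m·α / (1 + (m−1)·α)
   = 16/8 × 0.595 / (1 + (16/8 − 1) × 0.595)
   = 1.1900 / 1.5950 = 0.746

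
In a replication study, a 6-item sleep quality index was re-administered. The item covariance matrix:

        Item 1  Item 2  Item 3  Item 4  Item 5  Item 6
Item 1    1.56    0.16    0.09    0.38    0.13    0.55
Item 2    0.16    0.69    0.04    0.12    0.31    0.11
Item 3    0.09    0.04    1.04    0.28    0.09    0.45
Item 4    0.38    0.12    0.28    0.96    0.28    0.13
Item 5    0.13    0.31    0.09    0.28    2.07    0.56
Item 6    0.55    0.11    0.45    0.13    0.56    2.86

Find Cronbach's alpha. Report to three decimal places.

Cronbach's alpha = 0.534

sum of item variances = 1.56 + 0.69 + 1.04 + 0.96 + 2.07 + 2.86 = 9.18
Sum of the distinct covariances = 3.68
σ²_total = 9.18 + 2 × 3.68 = 16.54
α = (k/(k−1))·(1 − sum of item variances/σ²_total) = (6/5)·(1 − 9.18/16.54) = 0.534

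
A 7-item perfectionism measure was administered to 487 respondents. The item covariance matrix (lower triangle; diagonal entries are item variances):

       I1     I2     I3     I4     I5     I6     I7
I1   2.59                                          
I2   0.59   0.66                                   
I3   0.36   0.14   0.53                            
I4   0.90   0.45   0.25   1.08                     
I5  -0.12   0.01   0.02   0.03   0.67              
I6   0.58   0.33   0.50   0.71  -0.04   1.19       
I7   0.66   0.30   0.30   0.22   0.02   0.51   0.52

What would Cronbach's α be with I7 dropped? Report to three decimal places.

Remaining items: I1, I2, I3, I4, I5, I6 (k = 6).
sum of item variances = 2.59 + 0.66 + 0.53 + 1.08 + 0.67 + 1.19 = 6.72
total variance = 6.72 + 2 × 4.71 = 16.14
α (item deleted) = (6/5)·(1 − 6.72/16.14) = 0.700

Cronbach's α = 0.700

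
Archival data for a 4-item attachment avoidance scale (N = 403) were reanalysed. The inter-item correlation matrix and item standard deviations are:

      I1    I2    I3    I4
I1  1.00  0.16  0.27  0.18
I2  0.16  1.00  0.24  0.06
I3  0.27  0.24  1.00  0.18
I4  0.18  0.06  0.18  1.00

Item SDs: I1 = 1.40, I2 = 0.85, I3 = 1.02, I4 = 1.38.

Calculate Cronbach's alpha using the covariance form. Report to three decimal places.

Cronbach's alpha = 0.455

Σσ²ᵢ = 1.40² + 0.85² + 1.02² + 1.38² = 5.6273
Covariances σ_ij = r_ij · s_i · s_j:
  σ(I1,I2) = 0.16 × 1.40 × 0.85 = 0.1904
  σ(I1,I3) = 0.27 × 1.40 × 1.02 = 0.3856
  σ(I1,I4) = 0.18 × 1.40 × 1.38 = 0.3478
  σ(I2,I3) = 0.24 × 0.85 × 1.02 = 0.2081
  σ(I2,I4) = 0.06 × 0.85 × 1.38 = 0.0704
  σ(I3,I4) = 0.18 × 1.02 × 1.38 = 0.2534
σ²_T = Σσ²ᵢ + 2·Σσ_ij = 5.6273 + 2 × 1.4557 = 8.5387
α = (4/3)·(1 − 5.6273/8.5387) = 0.455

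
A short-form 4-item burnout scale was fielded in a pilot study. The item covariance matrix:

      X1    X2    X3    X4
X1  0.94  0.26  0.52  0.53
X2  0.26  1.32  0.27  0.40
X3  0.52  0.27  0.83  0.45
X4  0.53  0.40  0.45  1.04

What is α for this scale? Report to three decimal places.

α = 0.721

Σσᵢ² = 0.94 + 1.32 + 0.83 + 1.04 = 4.13
Sum of off-diagonal covariances = 2.43
total variance = 4.13 + 2 × 2.43 = 8.99
α = (k/(k−1))·(1 − Σσᵢ²/total variance) = (4/3)·(1 − 4.13/8.99) = 0.721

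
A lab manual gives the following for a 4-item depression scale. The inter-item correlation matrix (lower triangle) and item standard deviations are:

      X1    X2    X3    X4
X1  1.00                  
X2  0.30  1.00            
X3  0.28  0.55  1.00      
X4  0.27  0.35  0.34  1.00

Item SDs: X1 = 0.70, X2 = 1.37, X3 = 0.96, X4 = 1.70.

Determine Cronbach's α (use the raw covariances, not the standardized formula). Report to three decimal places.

Σσ²ᵢ = 0.70² + 1.37² + 0.96² + 1.70² = 6.1785
Covariances σ_ij = r_ij · s_i · s_j:
  σ(X1,X2) = 0.30 × 0.70 × 1.37 = 0.2877
  σ(X1,X3) = 0.28 × 0.70 × 0.96 = 0.1882
  σ(X1,X4) = 0.27 × 0.70 × 1.70 = 0.3213
  σ(X2,X3) = 0.55 × 1.37 × 0.96 = 0.7234
  σ(X2,X4) = 0.35 × 1.37 × 1.70 = 0.8151
  σ(X3,X4) = 0.34 × 0.96 × 1.70 = 0.5549
σ²_T = Σσ²ᵢ + 2·Σσ_ij = 6.1785 + 2 × 2.8906 = 11.9597
α = (4/3)·(1 − 6.1785/11.9597) = 0.645

α = 0.645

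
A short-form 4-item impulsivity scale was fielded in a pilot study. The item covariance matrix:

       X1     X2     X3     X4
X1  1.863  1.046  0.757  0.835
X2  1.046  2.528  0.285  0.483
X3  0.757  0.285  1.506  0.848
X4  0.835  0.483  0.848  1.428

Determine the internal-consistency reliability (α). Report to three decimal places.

Σσ²ᵢ = 1.863 + 2.528 + 1.506 + 1.428 = 7.325
Sum of off-diagonal covariances = 4.254
Var(T) = 7.325 + 2 × 4.254 = 15.833
α = (k/(k−1))·(1 − Σσ²ᵢ/Var(T)) = (4/3)·(1 − 7.325/15.833) = 0.716

α = 0.716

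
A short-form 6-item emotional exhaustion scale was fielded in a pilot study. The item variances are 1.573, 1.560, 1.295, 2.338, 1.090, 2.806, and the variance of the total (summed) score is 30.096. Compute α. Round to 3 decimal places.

Σσᵢ² = 1.573 + 1.560 + 1.295 + 2.338 + 1.090 + 2.806 = 10.662
α = (k/(k−1))·(1 − Σσᵢ²/total variance) = (6/5)·(1 − 10.662/30.096) = 0.775

α = 0.775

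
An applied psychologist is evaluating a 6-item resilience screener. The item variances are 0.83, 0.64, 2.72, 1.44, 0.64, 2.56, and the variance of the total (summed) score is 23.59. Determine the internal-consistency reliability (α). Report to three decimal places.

α = 0.751

Σσᵢ² = 0.83 + 0.64 + 2.72 + 1.44 + 0.64 + 2.56 = 8.83
α = (k/(k−1))·(1 − Σσᵢ²/Var(T)) = (6/5)·(1 − 8.83/23.59) = 0.751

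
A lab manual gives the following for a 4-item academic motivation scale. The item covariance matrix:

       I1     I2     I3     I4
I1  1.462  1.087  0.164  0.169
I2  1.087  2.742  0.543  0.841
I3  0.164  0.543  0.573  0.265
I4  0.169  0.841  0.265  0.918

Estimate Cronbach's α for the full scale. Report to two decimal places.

Cronbach's α = 0.69

Σσ²ᵢ = 1.462 + 2.742 + 0.573 + 0.918 = 5.695
Σ_{i<j} σ_ij = 3.069
Var(T) = 5.695 + 2 × 3.069 = 11.833
α = (k/(k−1))·(1 − Σσ²ᵢ/Var(T)) = (4/3)·(1 − 5.695/11.833) = 0.69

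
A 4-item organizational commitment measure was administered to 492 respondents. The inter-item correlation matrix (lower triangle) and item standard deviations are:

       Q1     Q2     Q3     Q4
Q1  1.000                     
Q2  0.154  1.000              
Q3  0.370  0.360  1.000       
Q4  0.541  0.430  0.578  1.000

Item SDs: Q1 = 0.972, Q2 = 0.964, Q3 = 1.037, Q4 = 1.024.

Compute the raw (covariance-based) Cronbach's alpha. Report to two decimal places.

α = 0.73

Σσ²ᵢ = 0.972² + 0.964² + 1.037² + 1.024² = 3.9980
Covariances σ_ij = r_ij · s_i · s_j:
  σ(Q1,Q2) = 0.154 × 0.972 × 0.964 = 0.1443
  σ(Q1,Q3) = 0.370 × 0.972 × 1.037 = 0.3729
  σ(Q1,Q4) = 0.541 × 0.972 × 1.024 = 0.5385
  σ(Q2,Q3) = 0.360 × 0.964 × 1.037 = 0.3599
  σ(Q2,Q4) = 0.430 × 0.964 × 1.024 = 0.4245
  σ(Q3,Q4) = 0.578 × 1.037 × 1.024 = 0.6138
σ²_T = Σσ²ᵢ + 2·Σσ_ij = 3.9980 + 2 × 2.4539 = 8.9058
α = (4/3)·(1 − 3.9980/8.9058) = 0.73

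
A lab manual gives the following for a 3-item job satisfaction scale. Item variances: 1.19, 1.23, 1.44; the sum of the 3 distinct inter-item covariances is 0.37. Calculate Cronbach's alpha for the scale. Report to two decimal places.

Cronbach's alpha = 0.24

sum of item variances = 1.19 + 1.23 + 1.44 = 3.86
Sum of distinct covariances = 0.37
total variance = sum of item variances + 2·Σcov = 3.86 + 2 × 0.37 = 4.60
α = (3/2)·(1 − 3.86/4.60) = 0.24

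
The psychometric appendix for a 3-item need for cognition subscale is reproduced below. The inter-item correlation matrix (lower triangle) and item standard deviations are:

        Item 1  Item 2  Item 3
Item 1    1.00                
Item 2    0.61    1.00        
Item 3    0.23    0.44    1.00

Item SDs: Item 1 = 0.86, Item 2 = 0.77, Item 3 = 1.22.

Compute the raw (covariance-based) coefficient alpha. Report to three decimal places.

coefficient alpha = 0.643

Σσ²ᵢ = 0.86² + 0.77² + 1.22² = 2.8209
Covariances σ_ij = r_ij · s_i · s_j:
  σ(Item 1,Item 2) = 0.61 × 0.86 × 0.77 = 0.4039
  σ(Item 1,Item 3) = 0.23 × 0.86 × 1.22 = 0.2413
  σ(Item 2,Item 3) = 0.44 × 0.77 × 1.22 = 0.4133
σ²_T = Σσ²ᵢ + 2·Σσ_ij = 2.8209 + 2 × 1.0585 = 4.9379
α = (3/2)·(1 − 2.8209/4.9379) = 0.643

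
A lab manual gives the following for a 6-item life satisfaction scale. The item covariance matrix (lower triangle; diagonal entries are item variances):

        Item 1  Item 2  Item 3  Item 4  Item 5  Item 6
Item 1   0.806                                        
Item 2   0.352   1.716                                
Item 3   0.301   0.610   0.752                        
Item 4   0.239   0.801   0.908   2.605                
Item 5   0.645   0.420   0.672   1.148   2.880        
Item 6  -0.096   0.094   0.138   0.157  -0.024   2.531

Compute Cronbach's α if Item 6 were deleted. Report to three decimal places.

α = 0.727

Remaining items: Item 1, Item 2, Item 3, Item 4, Item 5 (k = 5).
ΣVar(i) = 0.806 + 1.716 + 0.752 + 2.605 + 2.880 = 8.759
σ²_T = 8.759 + 2 × 6.096 = 20.951
α (item deleted) = (5/4)·(1 − 8.759/20.951) = 0.727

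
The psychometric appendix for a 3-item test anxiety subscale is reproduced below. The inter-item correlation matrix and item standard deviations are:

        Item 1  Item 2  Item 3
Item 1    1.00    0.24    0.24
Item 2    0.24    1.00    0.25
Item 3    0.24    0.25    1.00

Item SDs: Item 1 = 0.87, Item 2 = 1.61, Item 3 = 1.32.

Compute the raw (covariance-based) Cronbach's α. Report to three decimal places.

Cronbach's α = 0.465

Σσ²ᵢ = 0.87² + 1.61² + 1.32² = 5.0914
Covariances σ_ij = r_ij · s_i · s_j:
  σ(Item 1,Item 2) = 0.24 × 0.87 × 1.61 = 0.3362
  σ(Item 1,Item 3) = 0.24 × 0.87 × 1.32 = 0.2756
  σ(Item 2,Item 3) = 0.25 × 1.61 × 1.32 = 0.5313
σ²_T = Σσ²ᵢ + 2·Σσ_ij = 5.0914 + 2 × 1.1431 = 7.3776
α = (3/2)·(1 − 5.0914/7.3776) = 0.465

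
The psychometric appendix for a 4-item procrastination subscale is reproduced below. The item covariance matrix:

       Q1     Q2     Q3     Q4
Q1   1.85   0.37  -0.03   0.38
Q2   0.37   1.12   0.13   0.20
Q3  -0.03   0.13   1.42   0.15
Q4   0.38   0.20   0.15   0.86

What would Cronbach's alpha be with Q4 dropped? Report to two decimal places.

Remaining items: Q1, Q2, Q3 (k = 3).
ΣVar(i) = 1.85 + 1.12 + 1.42 = 4.39
σ²_total = 4.39 + 2 × 0.47 = 5.33
α (item deleted) = (3/2)·(1 − 4.39/5.33) = 0.26

α = 0.26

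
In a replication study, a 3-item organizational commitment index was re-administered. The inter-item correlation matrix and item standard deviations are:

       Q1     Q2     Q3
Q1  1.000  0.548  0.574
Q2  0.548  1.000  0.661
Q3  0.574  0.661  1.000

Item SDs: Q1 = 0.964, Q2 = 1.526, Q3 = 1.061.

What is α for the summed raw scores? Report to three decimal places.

Σσ²ᵢ = 0.964² + 1.526² + 1.061² = 4.3837
Covariances σ_ij = r_ij · s_i · s_j:
  σ(Q1,Q2) = 0.548 × 0.964 × 1.526 = 0.8061
  σ(Q1,Q3) = 0.574 × 0.964 × 1.061 = 0.5871
  σ(Q2,Q3) = 0.661 × 1.526 × 1.061 = 1.0702
σ²_T = Σσ²ᵢ + 2·Σσ_ij = 4.3837 + 2 × 2.4634 = 9.3105
α = (3/2)·(1 − 4.3837/9.3105) = 0.794

α = 0.794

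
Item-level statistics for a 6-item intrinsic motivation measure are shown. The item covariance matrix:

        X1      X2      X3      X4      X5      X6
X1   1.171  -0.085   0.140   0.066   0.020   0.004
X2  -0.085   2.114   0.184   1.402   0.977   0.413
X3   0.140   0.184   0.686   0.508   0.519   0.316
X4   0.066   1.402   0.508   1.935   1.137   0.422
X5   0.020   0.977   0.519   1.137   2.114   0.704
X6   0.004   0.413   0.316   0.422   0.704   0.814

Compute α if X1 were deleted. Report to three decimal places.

Remaining items: X2, X3, X4, X5, X6 (k = 5).
sum of item variances = 2.114 + 0.686 + 1.935 + 2.114 + 0.814 = 7.663
Var(T) = 7.663 + 2 × 6.582 = 20.827
α (item deleted) = (5/4)·(1 − 7.663/20.827) = 0.790

α = 0.790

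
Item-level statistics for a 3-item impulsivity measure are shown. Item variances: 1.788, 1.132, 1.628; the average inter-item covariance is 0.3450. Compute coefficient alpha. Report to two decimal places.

Σσᵢ² = 1.788 + 1.132 + 1.628 = 4.548
Sum of the 3 distinct covariances = 3 × 0.3450 = 1.0350
σ²_total = Σσᵢ² + 2·Σcov = 4.548 + 2 × 1.0350 = 6.6180
α = (3/2)·(1 − 4.548/6.6180) = 0.47

coefficient alpha = 0.47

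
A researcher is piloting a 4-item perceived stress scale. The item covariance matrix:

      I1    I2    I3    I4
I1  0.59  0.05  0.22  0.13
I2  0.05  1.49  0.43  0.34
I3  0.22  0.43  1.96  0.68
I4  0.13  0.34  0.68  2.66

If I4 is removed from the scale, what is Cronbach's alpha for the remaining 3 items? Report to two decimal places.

α = 0.39

Remaining items: I1, I2, I3 (k = 3).
Σσ²ᵢ = 0.59 + 1.49 + 1.96 = 4.04
total variance = 4.04 + 2 × 0.70 = 5.44
α (item deleted) = (3/2)·(1 − 4.04/5.44) = 0.39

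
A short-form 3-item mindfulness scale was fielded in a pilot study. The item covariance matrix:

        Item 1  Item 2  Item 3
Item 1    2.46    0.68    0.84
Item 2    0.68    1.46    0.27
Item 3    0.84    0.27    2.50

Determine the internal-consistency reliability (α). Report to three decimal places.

Σσᵢ² = 2.46 + 1.46 + 2.50 = 6.42
Sum of off-diagonal covariances = 1.79
σ²_T = 6.42 + 2 × 1.79 = 10.00
α = (k/(k−1))·(1 − Σσᵢ²/σ²_T) = (3/2)·(1 − 6.42/10.00) = 0.537

α = 0.537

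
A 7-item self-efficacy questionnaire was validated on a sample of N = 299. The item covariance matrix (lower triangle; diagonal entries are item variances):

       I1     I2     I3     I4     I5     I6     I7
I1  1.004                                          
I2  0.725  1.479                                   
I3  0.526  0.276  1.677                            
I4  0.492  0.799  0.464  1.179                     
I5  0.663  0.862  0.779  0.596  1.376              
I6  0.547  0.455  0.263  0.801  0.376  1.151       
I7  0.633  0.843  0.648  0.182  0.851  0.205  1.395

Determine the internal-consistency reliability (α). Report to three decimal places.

Σσ²ᵢ = 1.004 + 1.479 + 1.677 + 1.179 + 1.376 + 1.151 + 1.395 = 9.261
Sum of off-diagonal covariances = 11.986
σ²_total = 9.261 + 2 × 11.986 = 33.233
α = (k/(k−1))·(1 − Σσ²ᵢ/σ²_total) = (7/6)·(1 − 9.261/33.233) = 0.842

α = 0.842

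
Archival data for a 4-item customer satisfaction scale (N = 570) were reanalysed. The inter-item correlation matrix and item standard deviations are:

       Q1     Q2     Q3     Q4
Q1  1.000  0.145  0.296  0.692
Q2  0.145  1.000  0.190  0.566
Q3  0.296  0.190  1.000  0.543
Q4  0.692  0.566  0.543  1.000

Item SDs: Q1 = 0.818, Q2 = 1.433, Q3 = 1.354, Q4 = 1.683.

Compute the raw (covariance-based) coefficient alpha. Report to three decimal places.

Σσ²ᵢ = 0.818² + 1.433² + 1.354² + 1.683² = 7.3884
Covariances σ_ij = r_ij · s_i · s_j:
  σ(Q1,Q2) = 0.145 × 0.818 × 1.433 = 0.1700
  σ(Q1,Q3) = 0.296 × 0.818 × 1.354 = 0.3278
  σ(Q1,Q4) = 0.692 × 0.818 × 1.683 = 0.9527
  σ(Q2,Q3) = 0.190 × 1.433 × 1.354 = 0.3687
  σ(Q2,Q4) = 0.566 × 1.433 × 1.683 = 1.3650
  σ(Q3,Q4) = 0.543 × 1.354 × 1.683 = 1.2374
σ²_T = Σσ²ᵢ + 2·Σσ_ij = 7.3884 + 2 × 4.4216 = 16.2316
α = (4/3)·(1 − 7.3884/16.2316) = 0.726

coefficient alpha = 0.726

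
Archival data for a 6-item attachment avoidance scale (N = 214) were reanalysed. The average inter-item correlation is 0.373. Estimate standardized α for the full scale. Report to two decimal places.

Standardized α = k·r̄ / (1 + (k−1)·r̄) = 6 × 0.373 / (1 + 5 × 0.373)
  = 2.2380 / 2.8650 = 0.78

standardized α = 0.78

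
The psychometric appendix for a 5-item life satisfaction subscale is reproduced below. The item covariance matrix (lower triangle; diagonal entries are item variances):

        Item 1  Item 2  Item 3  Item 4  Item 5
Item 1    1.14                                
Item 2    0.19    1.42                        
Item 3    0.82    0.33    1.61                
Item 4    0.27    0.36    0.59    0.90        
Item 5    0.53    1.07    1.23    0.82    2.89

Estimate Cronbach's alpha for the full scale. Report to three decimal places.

Cronbach's alpha = 0.762

Σσᵢ² = 1.14 + 1.42 + 1.61 + 0.90 + 2.89 = 7.96
Sum of the distinct covariances = 6.21
Var(T) = 7.96 + 2 × 6.21 = 20.38
α = (k/(k−1))·(1 − Σσᵢ²/Var(T)) = (5/4)·(1 − 7.96/20.38) = 0.762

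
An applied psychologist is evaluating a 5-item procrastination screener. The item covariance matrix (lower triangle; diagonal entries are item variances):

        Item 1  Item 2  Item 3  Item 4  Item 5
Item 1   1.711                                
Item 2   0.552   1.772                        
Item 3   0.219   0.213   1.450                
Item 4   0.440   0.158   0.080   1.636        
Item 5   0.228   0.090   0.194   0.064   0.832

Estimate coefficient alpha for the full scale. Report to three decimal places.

α = 0.471

Σσᵢ² = 1.711 + 1.772 + 1.450 + 1.636 + 0.832 = 7.401
Sum of the distinct covariances = 2.238
total variance = 7.401 + 2 × 2.238 = 11.877
α = (k/(k−1))·(1 − Σσᵢ²/total variance) = (5/4)·(1 − 7.401/11.877) = 0.471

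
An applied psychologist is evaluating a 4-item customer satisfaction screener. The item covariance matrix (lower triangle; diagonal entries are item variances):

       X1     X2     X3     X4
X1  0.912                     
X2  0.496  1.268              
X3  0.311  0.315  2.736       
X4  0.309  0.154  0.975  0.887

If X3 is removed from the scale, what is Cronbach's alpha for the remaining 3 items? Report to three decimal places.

Remaining items: X1, X2, X4 (k = 3).
Σσᵢ² = 0.912 + 1.268 + 0.887 = 3.067
σ²_T = 3.067 + 2 × 0.959 = 4.985
α (item deleted) = (3/2)·(1 − 3.067/4.985) = 0.577

Cronbach's alpha = 0.577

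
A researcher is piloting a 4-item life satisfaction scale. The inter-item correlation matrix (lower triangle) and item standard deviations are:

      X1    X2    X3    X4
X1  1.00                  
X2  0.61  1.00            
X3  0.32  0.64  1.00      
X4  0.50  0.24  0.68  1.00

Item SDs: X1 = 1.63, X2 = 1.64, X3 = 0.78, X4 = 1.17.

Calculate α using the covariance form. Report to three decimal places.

Σσ²ᵢ = 1.63² + 1.64² + 0.78² + 1.17² = 7.3238
Covariances σ_ij = r_ij · s_i · s_j:
  σ(X1,X2) = 0.61 × 1.63 × 1.64 = 1.6307
  σ(X1,X3) = 0.32 × 1.63 × 0.78 = 0.4068
  σ(X1,X4) = 0.50 × 1.63 × 1.17 = 0.9535
  σ(X2,X3) = 0.64 × 1.64 × 0.78 = 0.8187
  σ(X2,X4) = 0.24 × 1.64 × 1.17 = 0.4605
  σ(X3,X4) = 0.68 × 0.78 × 1.17 = 0.6206
σ²_T = Σσ²ᵢ + 2·Σσ_ij = 7.3238 + 2 × 4.8908 = 17.1054
α = (4/3)·(1 − 7.3238/17.1054) = 0.762

α = 0.762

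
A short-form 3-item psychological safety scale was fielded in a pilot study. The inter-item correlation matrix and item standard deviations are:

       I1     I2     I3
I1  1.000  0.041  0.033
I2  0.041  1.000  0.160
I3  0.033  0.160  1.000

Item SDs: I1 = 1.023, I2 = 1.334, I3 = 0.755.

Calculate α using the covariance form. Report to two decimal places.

α = 0.19

Σσ²ᵢ = 1.023² + 1.334² + 0.755² = 3.3961
Covariances σ_ij = r_ij · s_i · s_j:
  σ(I1,I2) = 0.041 × 1.023 × 1.334 = 0.0560
  σ(I1,I3) = 0.033 × 1.023 × 0.755 = 0.0255
  σ(I2,I3) = 0.160 × 1.334 × 0.755 = 0.1611
σ²_T = Σσ²ᵢ + 2·Σσ_ij = 3.3961 + 2 × 0.2426 = 3.8813
α = (3/2)·(1 − 3.3961/3.8813) = 0.19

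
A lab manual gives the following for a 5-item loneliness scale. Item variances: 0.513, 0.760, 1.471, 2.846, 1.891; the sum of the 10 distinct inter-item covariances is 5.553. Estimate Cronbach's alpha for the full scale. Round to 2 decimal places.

ΣVar(i) = 0.513 + 0.760 + 1.471 + 2.846 + 1.891 = 7.481
Sum of distinct covariances = 5.553
Var(T) = ΣVar(i) + 2·Σcov = 7.481 + 2 × 5.553 = 18.587
α = (5/4)·(1 − 7.481/18.587) = 0.75

α = 0.75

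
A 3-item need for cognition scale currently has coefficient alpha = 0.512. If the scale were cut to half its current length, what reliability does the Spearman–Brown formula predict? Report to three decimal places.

predicted reliability = 0.344

Length factor m = 1/2
α' = m·α / (1 − (1−m)·α)
   = 1/2 × 0.512 / (1 − (1 − 1/2) × 0.512)
   = 0.2560 / 0.7440 = 0.344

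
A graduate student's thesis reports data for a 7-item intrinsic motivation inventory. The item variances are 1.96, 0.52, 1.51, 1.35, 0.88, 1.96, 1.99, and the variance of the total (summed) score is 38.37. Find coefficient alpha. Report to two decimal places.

coefficient alpha = 0.86

ΣVar(i) = 1.96 + 0.52 + 1.51 + 1.35 + 0.88 + 1.96 + 1.99 = 10.17
α = (k/(k−1))·(1 − ΣVar(i)/Var(T)) = (7/6)·(1 − 10.17/38.37) = 0.86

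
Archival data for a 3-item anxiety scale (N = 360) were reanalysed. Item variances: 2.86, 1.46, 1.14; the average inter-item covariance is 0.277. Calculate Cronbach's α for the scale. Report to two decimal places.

sum of item variances = 2.86 + 1.46 + 1.14 = 5.46
Sum of the 3 distinct covariances = 3 × 0.277 = 0.831
Var(T) = sum of item variances + 2·Σcov = 5.46 + 2 × 0.831 = 7.122
α = (3/2)·(1 − 5.46/7.122) = 0.35

α = 0.35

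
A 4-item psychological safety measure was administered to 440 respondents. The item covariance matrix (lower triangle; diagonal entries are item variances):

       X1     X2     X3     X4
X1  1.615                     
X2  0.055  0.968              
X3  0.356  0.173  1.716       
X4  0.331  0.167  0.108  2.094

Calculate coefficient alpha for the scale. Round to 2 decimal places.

coefficient alpha = 0.36

Σσᵢ² = 1.615 + 0.968 + 1.716 + 2.094 = 6.393
Σ_{i<j} σ_ij = 1.190
Var(T) = 6.393 + 2 × 1.190 = 8.773
α = (k/(k−1))·(1 − Σσᵢ²/Var(T)) = (4/3)·(1 − 6.393/8.773) = 0.36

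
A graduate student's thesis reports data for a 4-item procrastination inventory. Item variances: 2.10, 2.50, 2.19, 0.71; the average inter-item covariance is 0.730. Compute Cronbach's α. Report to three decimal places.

Σσ²ᵢ = 2.10 + 2.50 + 2.19 + 0.71 = 7.50
Sum of the 6 distinct covariances = 6 × 0.730 = 4.380
total variance = Σσ²ᵢ + 2·Σcov = 7.50 + 2 × 4.380 = 16.260
α = (4/3)·(1 − 7.50/16.260) = 0.718

α = 0.718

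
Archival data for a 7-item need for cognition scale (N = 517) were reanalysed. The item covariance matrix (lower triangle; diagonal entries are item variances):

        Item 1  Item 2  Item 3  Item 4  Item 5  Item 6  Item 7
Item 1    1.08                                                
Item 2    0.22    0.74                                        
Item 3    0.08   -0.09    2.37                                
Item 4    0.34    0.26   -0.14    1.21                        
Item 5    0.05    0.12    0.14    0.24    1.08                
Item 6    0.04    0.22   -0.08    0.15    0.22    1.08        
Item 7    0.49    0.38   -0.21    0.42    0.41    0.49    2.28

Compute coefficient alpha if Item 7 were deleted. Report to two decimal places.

coefficient alpha = 0.38

Remaining items: Item 1, Item 2, Item 3, Item 4, Item 5, Item 6 (k = 6).
Σσ²ᵢ = 1.08 + 0.74 + 2.37 + 1.21 + 1.08 + 1.08 = 7.56
σ²_total = 7.56 + 2 × 1.77 = 11.10
α (item deleted) = (6/5)·(1 − 7.56/11.10) = 0.38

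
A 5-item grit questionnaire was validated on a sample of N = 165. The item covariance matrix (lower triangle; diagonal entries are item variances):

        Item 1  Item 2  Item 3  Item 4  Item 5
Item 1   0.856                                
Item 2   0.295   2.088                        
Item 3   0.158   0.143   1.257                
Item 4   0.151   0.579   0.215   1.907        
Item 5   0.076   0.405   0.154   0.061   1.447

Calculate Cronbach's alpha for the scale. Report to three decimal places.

Σσ²ᵢ = 0.856 + 2.088 + 1.257 + 1.907 + 1.447 = 7.555
Sum of off-diagonal covariances = 2.237
σ²_total = 7.555 + 2 × 2.237 = 12.029
α = (k/(k−1))·(1 − Σσ²ᵢ/σ²_total) = (5/4)·(1 − 7.555/12.029) = 0.465

Cronbach's alpha = 0.465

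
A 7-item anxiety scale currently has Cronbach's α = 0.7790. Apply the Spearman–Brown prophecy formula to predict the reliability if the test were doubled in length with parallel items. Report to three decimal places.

predicted reliability = 0.876

Length factor m = 2
α' = m·α / (1 + (m−1)·α)
   = 2 × 0.7790 / (1 + (2 − 1) × 0.7790)
   = 1.5580 / 1.7790 = 0.876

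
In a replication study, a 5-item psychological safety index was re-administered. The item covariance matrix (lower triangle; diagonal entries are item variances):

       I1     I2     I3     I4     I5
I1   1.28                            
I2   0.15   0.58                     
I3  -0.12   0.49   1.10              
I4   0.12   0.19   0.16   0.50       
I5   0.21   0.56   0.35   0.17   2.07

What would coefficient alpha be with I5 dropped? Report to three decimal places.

coefficient alpha = 0.485

Remaining items: I1, I2, I3, I4 (k = 4).
Σσ²ᵢ = 1.28 + 0.58 + 1.10 + 0.50 = 3.46
σ²_total = 3.46 + 2 × 0.99 = 5.44
α (item deleted) = (4/3)·(1 − 3.46/5.44) = 0.485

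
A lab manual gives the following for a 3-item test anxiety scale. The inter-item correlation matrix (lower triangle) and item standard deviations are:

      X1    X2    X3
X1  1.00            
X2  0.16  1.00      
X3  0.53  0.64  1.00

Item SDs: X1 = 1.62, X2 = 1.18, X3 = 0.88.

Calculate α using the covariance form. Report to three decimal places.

α = 0.628

Σσ²ᵢ = 1.62² + 1.18² + 0.88² = 4.7912
Covariances σ_ij = r_ij · s_i · s_j:
  σ(X1,X2) = 0.16 × 1.62 × 1.18 = 0.3059
  σ(X1,X3) = 0.53 × 1.62 × 0.88 = 0.7556
  σ(X2,X3) = 0.64 × 1.18 × 0.88 = 0.6646
σ²_T = Σσ²ᵢ + 2·Σσ_ij = 4.7912 + 2 × 1.7261 = 8.2434
α = (3/2)·(1 − 4.7912/8.2434) = 0.628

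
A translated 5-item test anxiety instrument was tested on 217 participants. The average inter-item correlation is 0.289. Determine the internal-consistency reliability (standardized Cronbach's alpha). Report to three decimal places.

Standardized α = k·r̄ / (1 + (k−1)·r̄) = 5 × 0.289 / (1 + 4 × 0.289)
  = 1.4450 / 2.1560 = 0.670

α = 0.670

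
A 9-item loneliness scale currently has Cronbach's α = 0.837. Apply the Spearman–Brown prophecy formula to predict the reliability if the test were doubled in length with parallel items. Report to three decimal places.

Length factor m = 2
α' = m·α / (1 + (m−1)·α)
   = 2 × 0.837 / (1 + (2 − 1) × 0.837)
   = 1.6740 / 1.8370 = 0.911

predicted reliability = 0.911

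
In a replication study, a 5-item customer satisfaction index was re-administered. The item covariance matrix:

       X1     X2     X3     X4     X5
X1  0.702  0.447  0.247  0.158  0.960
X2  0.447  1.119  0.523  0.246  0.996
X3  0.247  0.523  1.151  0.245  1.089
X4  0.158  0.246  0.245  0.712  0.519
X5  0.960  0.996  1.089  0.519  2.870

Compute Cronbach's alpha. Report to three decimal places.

Σσᵢ² = 0.702 + 1.119 + 1.151 + 0.712 + 2.870 = 6.554
Sum of the distinct covariances = 5.430
σ²_T = 6.554 + 2 × 5.430 = 17.414
α = (k/(k−1))·(1 − Σσᵢ²/σ²_T) = (5/4)·(1 − 6.554/17.414) = 0.780

α = 0.780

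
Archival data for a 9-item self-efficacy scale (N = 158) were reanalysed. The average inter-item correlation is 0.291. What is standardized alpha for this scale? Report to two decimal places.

α = 0.79

Standardized α = k·r̄ / (1 + (k−1)·r̄) = 9 × 0.291 / (1 + 8 × 0.291)
  = 2.6190 / 3.3280 = 0.79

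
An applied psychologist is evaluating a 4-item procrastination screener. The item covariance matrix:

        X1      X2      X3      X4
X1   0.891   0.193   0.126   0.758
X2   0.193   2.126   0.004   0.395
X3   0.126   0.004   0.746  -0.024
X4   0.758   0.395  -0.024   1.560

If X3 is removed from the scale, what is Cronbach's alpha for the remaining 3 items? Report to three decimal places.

Remaining items: X1, X2, X4 (k = 3).
Σσ²ᵢ = 0.891 + 2.126 + 1.560 = 4.577
σ²_total = 4.577 + 2 × 1.346 = 7.269
α (item deleted) = (3/2)·(1 − 4.577/7.269) = 0.556

α = 0.556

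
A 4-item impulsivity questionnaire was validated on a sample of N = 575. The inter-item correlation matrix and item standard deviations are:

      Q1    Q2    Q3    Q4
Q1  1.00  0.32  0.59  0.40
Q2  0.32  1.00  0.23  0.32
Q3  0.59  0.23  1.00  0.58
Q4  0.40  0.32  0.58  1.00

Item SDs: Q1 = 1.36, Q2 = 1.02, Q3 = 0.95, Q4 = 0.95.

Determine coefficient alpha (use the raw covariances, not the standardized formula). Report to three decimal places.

Σσ²ᵢ = 1.36² + 1.02² + 0.95² + 0.95² = 4.6950
Covariances σ_ij = r_ij · s_i · s_j:
  σ(Q1,Q2) = 0.32 × 1.36 × 1.02 = 0.4439
  σ(Q1,Q3) = 0.59 × 1.36 × 0.95 = 0.7623
  σ(Q1,Q4) = 0.40 × 1.36 × 0.95 = 0.5168
  σ(Q2,Q3) = 0.23 × 1.02 × 0.95 = 0.2229
  σ(Q2,Q4) = 0.32 × 1.02 × 0.95 = 0.3101
  σ(Q3,Q4) = 0.58 × 0.95 × 0.95 = 0.5234
σ²_T = Σσ²ᵢ + 2·Σσ_ij = 4.6950 + 2 × 2.7794 = 10.2538
α = (4/3)·(1 − 4.6950/10.2538) = 0.723

α = 0.723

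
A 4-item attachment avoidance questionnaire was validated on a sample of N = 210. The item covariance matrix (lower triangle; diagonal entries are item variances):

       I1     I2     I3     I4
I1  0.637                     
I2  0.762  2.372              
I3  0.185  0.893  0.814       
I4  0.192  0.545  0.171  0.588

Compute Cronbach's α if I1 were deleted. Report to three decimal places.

α = 0.690

Remaining items: I2, I3, I4 (k = 3).
Σσ²ᵢ = 2.372 + 0.814 + 0.588 = 3.774
Var(T) = 3.774 + 2 × 1.609 = 6.992
α (item deleted) = (3/2)·(1 − 3.774/6.992) = 0.690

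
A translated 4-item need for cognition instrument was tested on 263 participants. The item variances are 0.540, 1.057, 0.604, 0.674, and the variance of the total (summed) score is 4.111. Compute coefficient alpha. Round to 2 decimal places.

α = 0.40

Σσ²ᵢ = 0.540 + 1.057 + 0.604 + 0.674 = 2.875
α = (k/(k−1))·(1 − Σσ²ᵢ/total variance) = (4/3)·(1 − 2.875/4.111) = 0.40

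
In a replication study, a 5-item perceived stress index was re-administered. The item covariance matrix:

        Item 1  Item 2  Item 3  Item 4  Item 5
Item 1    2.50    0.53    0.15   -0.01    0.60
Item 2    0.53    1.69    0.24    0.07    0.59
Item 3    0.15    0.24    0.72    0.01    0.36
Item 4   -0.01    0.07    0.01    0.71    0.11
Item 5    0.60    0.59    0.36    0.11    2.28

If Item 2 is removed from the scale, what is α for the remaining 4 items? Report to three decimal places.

Remaining items: Item 1, Item 3, Item 4, Item 5 (k = 4).
Σσ²ᵢ = 2.50 + 0.72 + 0.71 + 2.28 = 6.21
σ²_total = 6.21 + 2 × 1.22 = 8.65
α (item deleted) = (4/3)·(1 − 6.21/8.65) = 0.376

α = 0.376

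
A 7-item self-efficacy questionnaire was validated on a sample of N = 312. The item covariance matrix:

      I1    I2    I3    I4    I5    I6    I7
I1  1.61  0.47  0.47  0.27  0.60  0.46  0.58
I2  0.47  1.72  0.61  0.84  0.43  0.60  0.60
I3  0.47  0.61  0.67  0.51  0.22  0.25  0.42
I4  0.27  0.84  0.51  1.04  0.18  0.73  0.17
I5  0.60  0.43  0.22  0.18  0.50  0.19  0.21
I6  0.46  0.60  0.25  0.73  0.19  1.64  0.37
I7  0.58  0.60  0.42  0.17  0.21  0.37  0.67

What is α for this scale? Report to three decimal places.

α = 0.817

sum of item variances = 1.61 + 1.72 + 0.67 + 1.04 + 0.50 + 1.64 + 0.67 = 7.85
Sum of off-diagonal covariances = 9.18
Var(T) = 7.85 + 2 × 9.18 = 26.21
α = (k/(k−1))·(1 − sum of item variances/Var(T)) = (7/6)·(1 − 7.85/26.21) = 0.817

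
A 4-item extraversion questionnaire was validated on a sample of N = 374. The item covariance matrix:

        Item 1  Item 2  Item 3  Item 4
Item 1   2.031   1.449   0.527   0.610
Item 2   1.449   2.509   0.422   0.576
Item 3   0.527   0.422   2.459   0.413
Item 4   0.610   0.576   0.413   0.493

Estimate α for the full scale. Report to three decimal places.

Σσ²ᵢ = 2.031 + 2.509 + 2.459 + 0.493 = 7.492
Σ_{i<j} σ_ij = 3.997
σ²_total = 7.492 + 2 × 3.997 = 15.486
α = (k/(k−1))·(1 − Σσ²ᵢ/σ²_total) = (4/3)·(1 − 7.492/15.486) = 0.688

α = 0.688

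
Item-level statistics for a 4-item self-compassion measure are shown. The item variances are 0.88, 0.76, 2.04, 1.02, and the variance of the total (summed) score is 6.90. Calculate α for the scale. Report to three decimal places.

ΣVar(i) = 0.88 + 0.76 + 2.04 + 1.02 = 4.70
α = (k/(k−1))·(1 − ΣVar(i)/total variance) = (4/3)·(1 − 4.70/6.90) = 0.425

α = 0.425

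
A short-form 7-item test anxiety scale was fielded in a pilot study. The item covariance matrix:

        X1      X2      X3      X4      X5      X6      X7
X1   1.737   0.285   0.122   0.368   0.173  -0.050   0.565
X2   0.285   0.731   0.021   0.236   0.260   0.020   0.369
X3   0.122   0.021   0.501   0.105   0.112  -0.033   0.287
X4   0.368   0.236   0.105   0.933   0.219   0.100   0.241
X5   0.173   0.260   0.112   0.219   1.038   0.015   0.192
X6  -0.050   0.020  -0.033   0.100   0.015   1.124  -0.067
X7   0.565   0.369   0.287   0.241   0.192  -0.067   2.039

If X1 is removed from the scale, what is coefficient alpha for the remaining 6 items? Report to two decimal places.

α = 0.47

Remaining items: X2, X3, X4, X5, X6, X7 (k = 6).
sum of item variances = 0.731 + 0.501 + 0.933 + 1.038 + 1.124 + 2.039 = 6.366
total variance = 6.366 + 2 × 2.077 = 10.520
α (item deleted) = (6/5)·(1 − 6.366/10.520) = 0.47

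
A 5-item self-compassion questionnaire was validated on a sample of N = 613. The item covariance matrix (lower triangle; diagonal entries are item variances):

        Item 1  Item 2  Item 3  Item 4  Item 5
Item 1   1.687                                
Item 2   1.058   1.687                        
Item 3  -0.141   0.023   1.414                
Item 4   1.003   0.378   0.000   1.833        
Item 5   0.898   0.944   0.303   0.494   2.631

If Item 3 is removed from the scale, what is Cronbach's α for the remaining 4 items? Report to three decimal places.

α = 0.732

Remaining items: Item 1, Item 2, Item 4, Item 5 (k = 4).
Σσ²ᵢ = 1.687 + 1.687 + 1.833 + 2.631 = 7.838
total variance = 7.838 + 2 × 4.775 = 17.388
α (item deleted) = (4/3)·(1 − 7.838/17.388) = 0.732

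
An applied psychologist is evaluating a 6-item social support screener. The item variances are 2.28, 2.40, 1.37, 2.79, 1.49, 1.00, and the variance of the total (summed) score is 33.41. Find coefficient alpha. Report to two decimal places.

coefficient alpha = 0.79

ΣVar(i) = 2.28 + 2.40 + 1.37 + 2.79 + 1.49 + 1.00 = 11.33
α = (k/(k−1))·(1 − ΣVar(i)/σ²_T) = (6/5)·(1 − 11.33/33.41) = 0.79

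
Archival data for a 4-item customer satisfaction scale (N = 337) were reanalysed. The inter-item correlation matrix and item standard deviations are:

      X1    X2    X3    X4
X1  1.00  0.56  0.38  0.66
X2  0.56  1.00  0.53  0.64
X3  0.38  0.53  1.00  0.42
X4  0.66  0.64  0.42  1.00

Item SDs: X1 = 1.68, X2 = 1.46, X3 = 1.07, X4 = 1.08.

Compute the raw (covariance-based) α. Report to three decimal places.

α = 0.807

Σσ²ᵢ = 1.68² + 1.46² + 1.07² + 1.08² = 7.2653
Covariances σ_ij = r_ij · s_i · s_j:
  σ(X1,X2) = 0.56 × 1.68 × 1.46 = 1.3736
  σ(X1,X3) = 0.38 × 1.68 × 1.07 = 0.6831
  σ(X1,X4) = 0.66 × 1.68 × 1.08 = 1.1975
  σ(X2,X3) = 0.53 × 1.46 × 1.07 = 0.8280
  σ(X2,X4) = 0.64 × 1.46 × 1.08 = 1.0092
  σ(X3,X4) = 0.42 × 1.07 × 1.08 = 0.4854
σ²_T = Σσ²ᵢ + 2·Σσ_ij = 7.2653 + 2 × 5.5768 = 18.4189
α = (4/3)·(1 − 7.2653/18.4189) = 0.807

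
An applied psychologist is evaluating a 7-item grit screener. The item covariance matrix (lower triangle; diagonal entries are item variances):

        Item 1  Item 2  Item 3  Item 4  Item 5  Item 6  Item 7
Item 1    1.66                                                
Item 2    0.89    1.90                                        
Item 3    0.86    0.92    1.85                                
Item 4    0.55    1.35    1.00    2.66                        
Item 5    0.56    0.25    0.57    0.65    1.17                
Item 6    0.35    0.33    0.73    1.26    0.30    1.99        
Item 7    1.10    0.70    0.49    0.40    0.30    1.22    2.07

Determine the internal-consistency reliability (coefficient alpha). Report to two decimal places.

coefficient alpha = 0.80

sum of item variances = 1.66 + 1.90 + 1.85 + 2.66 + 1.17 + 1.99 + 2.07 = 13.30
Sum of off-diagonal covariances = 14.78
σ²_T = 13.30 + 2 × 14.78 = 42.86
α = (k/(k−1))·(1 − sum of item variances/σ²_T) = (7/6)·(1 − 13.30/42.86) = 0.80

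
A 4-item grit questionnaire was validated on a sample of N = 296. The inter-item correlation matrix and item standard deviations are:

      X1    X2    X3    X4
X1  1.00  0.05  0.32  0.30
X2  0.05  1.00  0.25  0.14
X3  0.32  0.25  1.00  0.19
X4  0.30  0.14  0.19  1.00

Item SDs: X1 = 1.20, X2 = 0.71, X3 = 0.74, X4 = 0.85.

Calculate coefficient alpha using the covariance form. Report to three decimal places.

coefficient alpha = 0.501

Σσ²ᵢ = 1.20² + 0.71² + 0.74² + 0.85² = 3.2142
Covariances σ_ij = r_ij · s_i · s_j:
  σ(X1,X2) = 0.05 × 1.20 × 0.71 = 0.0426
  σ(X1,X3) = 0.32 × 1.20 × 0.74 = 0.2842
  σ(X1,X4) = 0.30 × 1.20 × 0.85 = 0.3060
  σ(X2,X3) = 0.25 × 0.71 × 0.74 = 0.1313
  σ(X2,X4) = 0.14 × 0.71 × 0.85 = 0.0845
  σ(X3,X4) = 0.19 × 0.74 × 0.85 = 0.1195
σ²_T = Σσ²ᵢ + 2·Σσ_ij = 3.2142 + 2 × 0.9681 = 5.1504
α = (4/3)·(1 − 3.2142/5.1504) = 0.501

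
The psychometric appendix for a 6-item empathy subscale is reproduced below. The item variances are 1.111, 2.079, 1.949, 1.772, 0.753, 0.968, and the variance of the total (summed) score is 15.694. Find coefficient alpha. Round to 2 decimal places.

Σσᵢ² = 1.111 + 2.079 + 1.949 + 1.772 + 0.753 + 0.968 = 8.632
α = (k/(k−1))·(1 − Σσᵢ²/Var(T)) = (6/5)·(1 − 8.632/15.694) = 0.54

coefficient alpha = 0.54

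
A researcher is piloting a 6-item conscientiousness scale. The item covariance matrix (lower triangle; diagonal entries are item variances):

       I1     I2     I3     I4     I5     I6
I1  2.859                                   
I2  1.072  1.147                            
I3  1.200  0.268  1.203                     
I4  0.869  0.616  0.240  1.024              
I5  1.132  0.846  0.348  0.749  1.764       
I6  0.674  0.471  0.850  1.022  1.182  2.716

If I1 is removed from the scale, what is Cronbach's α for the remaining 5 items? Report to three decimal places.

Remaining items: I2, I3, I4, I5, I6 (k = 5).
ΣVar(i) = 1.147 + 1.203 + 1.024 + 1.764 + 2.716 = 7.854
total variance = 7.854 + 2 × 6.592 = 21.038
α (item deleted) = (5/4)·(1 − 7.854/21.038) = 0.783

α = 0.783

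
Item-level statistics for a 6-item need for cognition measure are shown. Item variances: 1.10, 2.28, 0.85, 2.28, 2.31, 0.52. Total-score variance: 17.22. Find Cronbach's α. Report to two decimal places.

sum of item variances = 1.10 + 2.28 + 0.85 + 2.28 + 2.31 + 0.52 = 9.34
α = (k/(k−1))·(1 − sum of item variances/Var(T)) = (6/5)·(1 − 9.34/17.22) = 0.55

Cronbach's α = 0.55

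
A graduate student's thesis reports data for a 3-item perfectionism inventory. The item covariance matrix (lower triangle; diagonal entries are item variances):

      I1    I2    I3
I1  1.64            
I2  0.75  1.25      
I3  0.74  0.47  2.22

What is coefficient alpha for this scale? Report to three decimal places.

Σσᵢ² = 1.64 + 1.25 + 2.22 = 5.11
Sum of the distinct covariances = 1.96
total variance = 5.11 + 2 × 1.96 = 9.03
α = (k/(k−1))·(1 − Σσᵢ²/total variance) = (3/2)·(1 − 5.11/9.03) = 0.651

α = 0.651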